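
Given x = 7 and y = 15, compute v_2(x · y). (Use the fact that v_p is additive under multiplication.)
v_2(105) = 0

v_p(x) = 0 (factor: 7 = 2^0 · 7); v_p(y) = 0 (factor: 15 = 2^0 · 15). Additivity: v_p(xy) = v_p(x) + v_p(y) = 0 + 0 = 0. (Direct check: xy = 105 = 2^0 · (105).)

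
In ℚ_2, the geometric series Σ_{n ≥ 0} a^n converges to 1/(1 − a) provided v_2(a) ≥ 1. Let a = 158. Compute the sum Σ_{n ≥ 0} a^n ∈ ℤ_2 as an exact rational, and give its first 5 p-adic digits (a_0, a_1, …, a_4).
Σ a^n = 1/(1 − a) = -1/157;  first 5 digits = (1, 1, 0, 1, 0)

v_2(a) = 1 ≥ 1, so the series converges in ℤ_2 to 1/(1 − a) = 1/(1 − 158) = -1/157. Expand this rational in ℤ_2: compute digits iteratively via d_i = x_i mod 2, x_{i+1} = (x_i − d_i)/2. The first 5 digits are (1, 1, 0, 1, 0).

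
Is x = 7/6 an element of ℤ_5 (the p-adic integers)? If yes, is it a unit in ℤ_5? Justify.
x ∈ ℤ_5^× (unit); v_5(x) = 0

ℤ_5 = {x ∈ ℚ_5 : v_5(x) ≥ 0} and ℤ_5^× = {x ∈ ℤ_5 : v_5(x) = 0}. Here v_5(7/6) = v_5(num) − v_5(den) = 0; compare against these criteria.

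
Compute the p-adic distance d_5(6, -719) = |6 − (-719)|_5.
d_5(6, -719) = 1/25

Step 1 — x − y = 6 − (-719) = 725. Step 2 — v_5(725) = 2 (factor: 725 = (5^2 · 29); the sign does not affect v_p). Step 3 — |x − y|_5 = 5^{-2} = 1/25.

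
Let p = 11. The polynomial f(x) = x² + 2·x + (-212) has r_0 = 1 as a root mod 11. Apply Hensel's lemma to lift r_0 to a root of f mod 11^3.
r_2 = 265 (mod 1331)

Hensel: r_{i+1} = r_i − f(r_i)·(f′(r_i))^{-1} mod 11^{i+2}, f′(x) = 2x + 2. Iterate:
  r_0 = 1 (mod 11)
  r_1 = 23 (mod 121)
  r_2 = 265 (mod 1331)
Final: r = 265 satisfies f(r) ≡ 0 mod 11^3.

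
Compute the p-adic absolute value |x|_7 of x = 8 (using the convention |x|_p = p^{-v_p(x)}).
|8|_7 = 1

Step 1 — compute v_7(x) by factoring powers of 7 out of the numerator and denominator: v_7(8) = 0. Step 2 — apply |x|_p = p^{-v_p(x)} = 7^{0} = 1.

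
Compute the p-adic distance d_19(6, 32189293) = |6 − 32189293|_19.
d_19(6, 32189293) = 1/2476099

Step 1 — x − y = 6 − 32189293 = -32189287. Step 2 — v_19(-32189287) = 5 (factor: -32189287 = −(19^5 · 13); the sign does not affect v_p). Step 3 — |x − y|_19 = 19^{-5} = 1/2476099.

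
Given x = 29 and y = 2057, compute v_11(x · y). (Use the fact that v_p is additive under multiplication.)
v_11(59653) = 2

v_p(x) = 0 (factor: 29 = 11^0 · 29); v_p(y) = 2 (factor: 2057 = 11^2 · 17). Additivity: v_p(xy) = v_p(x) + v_p(y) = 0 + 2 = 2. (Direct check: xy = 59653 = 11^2 · (493).)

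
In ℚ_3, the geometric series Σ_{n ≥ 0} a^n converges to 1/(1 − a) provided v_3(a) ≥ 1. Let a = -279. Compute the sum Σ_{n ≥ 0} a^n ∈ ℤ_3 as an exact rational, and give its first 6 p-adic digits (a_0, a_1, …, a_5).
Σ a^n = 1/(1 − a) = 1/280;  first 6 digits = (1, 0, 2, 1, 0, 1)

v_3(a) = 2 ≥ 1, so the series converges in ℤ_3 to 1/(1 − a) = 1/(1 − (-279)) = 1/280. Expand this rational in ℤ_3: compute digits iteratively via d_i = x_i mod 3, x_{i+1} = (x_i − d_i)/3. The first 6 digits are (1, 0, 2, 1, 0, 1).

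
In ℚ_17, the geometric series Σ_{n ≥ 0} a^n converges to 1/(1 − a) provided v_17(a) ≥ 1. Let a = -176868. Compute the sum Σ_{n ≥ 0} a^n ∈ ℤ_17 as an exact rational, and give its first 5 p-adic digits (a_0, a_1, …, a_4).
Σ a^n = 1/(1 − a) = 1/176869;  first 5 digits = (1, 0, 0, 15, 14)

v_17(a) = 3 ≥ 1, so the series converges in ℤ_17 to 1/(1 − a) = 1/(1 − (-176868)) = 1/176869. Expand this rational in ℤ_17: compute digits iteratively via d_i = x_i mod 17, x_{i+1} = (x_i − d_i)/17. The first 5 digits are (1, 0, 0, 15, 14).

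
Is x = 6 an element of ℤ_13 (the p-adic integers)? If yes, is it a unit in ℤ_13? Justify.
x ∈ ℤ_13^× (unit); v_13(x) = 0

ℤ_13 = {x ∈ ℚ_13 : v_13(x) ≥ 0} and ℤ_13^× = {x ∈ ℤ_13 : v_13(x) = 0}. Here v_13(6) = v_13(num) − v_13(den) = 0; compare against these criteria.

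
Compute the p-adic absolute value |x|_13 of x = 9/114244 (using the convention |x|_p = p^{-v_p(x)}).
|9/114244|_13 = 28561

Step 1 — compute v_13(x) by factoring powers of 13 out of the numerator and denominator: v_13(9/114244) = -4. Step 2 — apply |x|_p = p^{-v_p(x)} = 13^{4} = 28561.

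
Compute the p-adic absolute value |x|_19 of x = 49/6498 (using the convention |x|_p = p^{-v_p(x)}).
|49/6498|_19 = 361

Step 1 — compute v_19(x) by factoring powers of 19 out of the numerator and denominator: v_19(49/6498) = -2. Step 2 — apply |x|_p = p^{-v_p(x)} = 19^{2} = 361.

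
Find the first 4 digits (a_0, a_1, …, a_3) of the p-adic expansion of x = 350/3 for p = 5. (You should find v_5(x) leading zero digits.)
(a_0, …, a_3) = (0, 0, 3, 2)

v_5(350/3) = 2, so a_0 = ... = a_1 = 0. Factor out: x = 5^2 · u with u = 14/3 a unit in ℤ_5. Expand u iteratively via a_{v+i} = u_i mod 5, u_{i+1} = (u_i − a_{v+i})/5:
  u_0 = 14/3;  a_2 = 3;  u_1 = (u_0 − 3)/5 = 1/3
  u_1 = 1/3;  a_3 = 2;  u_2 = (u_1 − 2)/5 = -1/3
Digits: (0, 0, 3, 2).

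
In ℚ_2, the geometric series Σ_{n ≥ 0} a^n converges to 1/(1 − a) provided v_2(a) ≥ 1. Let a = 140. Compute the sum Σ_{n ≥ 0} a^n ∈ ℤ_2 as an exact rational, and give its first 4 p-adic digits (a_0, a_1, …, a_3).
Σ a^n = 1/(1 − a) = -1/139;  first 4 digits = (1, 0, 1, 1)

v_2(a) = 2 ≥ 1, so the series converges in ℤ_2 to 1/(1 − a) = 1/(1 − 140) = -1/139. Expand this rational in ℤ_2: compute digits iteratively via d_i = x_i mod 2, x_{i+1} = (x_i − d_i)/2. The first 4 digits are (1, 0, 1, 1).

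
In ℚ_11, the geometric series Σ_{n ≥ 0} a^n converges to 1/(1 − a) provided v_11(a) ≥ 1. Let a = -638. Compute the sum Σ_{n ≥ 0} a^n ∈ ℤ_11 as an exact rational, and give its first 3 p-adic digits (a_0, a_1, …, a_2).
Σ a^n = 1/(1 − a) = 1/639;  first 3 digits = (1, 8, 3)

v_11(a) = 1 ≥ 1, so the series converges in ℤ_11 to 1/(1 − a) = 1/(1 − (-638)) = 1/639. Expand this rational in ℤ_11: compute digits iteratively via d_i = x_i mod 11, x_{i+1} = (x_i − d_i)/11. The first 3 digits are (1, 8, 3).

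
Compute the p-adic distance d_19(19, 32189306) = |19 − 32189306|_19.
d_19(19, 32189306) = 1/2476099

Step 1 — x − y = 19 − 32189306 = -32189287. Step 2 — v_19(-32189287) = 5 (factor: -32189287 = −(19^5 · 13); the sign does not affect v_p). Step 3 — |x − y|_19 = 19^{-5} = 1/2476099.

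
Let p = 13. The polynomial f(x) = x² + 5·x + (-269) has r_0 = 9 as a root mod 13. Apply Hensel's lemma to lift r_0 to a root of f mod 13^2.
r_1 = 74 (mod 169)

Hensel: r_{i+1} = r_i − f(r_i)·(f′(r_i))^{-1} mod 13^{i+2}, f′(x) = 2x + 5. Iterate:
  r_0 = 9 (mod 13)
  r_1 = 74 (mod 169)
Final: r = 74 satisfies f(r) ≡ 0 mod 13^2.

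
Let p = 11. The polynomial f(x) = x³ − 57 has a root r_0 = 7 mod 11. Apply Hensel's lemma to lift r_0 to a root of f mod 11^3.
r_2 = 359 (mod 1331)

Hensel: r_{i+1} = r_i − f(r_i)/f′(r_i) mod 11^{i+2}, where f′(x) = 3x². Iterate:
  r_0 = 7 (mod 11)
  r_1 = 117 (mod 121)
  r_2 = 359 (mod 1331)
Final: r = 359 with f(r) ≡ 0 mod 11^3.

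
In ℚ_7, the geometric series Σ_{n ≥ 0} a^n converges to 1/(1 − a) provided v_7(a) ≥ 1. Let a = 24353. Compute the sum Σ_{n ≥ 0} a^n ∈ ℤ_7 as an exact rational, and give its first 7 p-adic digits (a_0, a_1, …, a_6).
Σ a^n = 1/(1 − a) = -1/24352;  first 7 digits = (1, 0, 0, 1, 3, 1, 1)

v_7(a) = 3 ≥ 1, so the series converges in ℤ_7 to 1/(1 − a) = 1/(1 − 24353) = -1/24352. Expand this rational in ℤ_7: compute digits iteratively via d_i = x_i mod 7, x_{i+1} = (x_i − d_i)/7. The first 7 digits are (1, 0, 0, 1, 3, 1, 1).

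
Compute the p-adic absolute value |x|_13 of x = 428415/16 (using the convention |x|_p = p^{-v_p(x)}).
|428415/16|_13 = 1/28561

Step 1 — compute v_13(x) by factoring powers of 13 out of the numerator and denominator: v_13(428415/16) = 4. Step 2 — apply |x|_p = p^{-v_p(x)} = 13^{-4} = 1/28561.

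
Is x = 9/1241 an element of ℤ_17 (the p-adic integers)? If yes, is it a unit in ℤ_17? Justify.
x ∉ ℤ_17 (v_17(x) = -1 < 0)

ℤ_17 = {x ∈ ℚ_17 : v_17(x) ≥ 0} and ℤ_17^× = {x ∈ ℤ_17 : v_17(x) = 0}. Here v_17(9/1241) = v_17(num) − v_17(den) = -1; compare against these criteria.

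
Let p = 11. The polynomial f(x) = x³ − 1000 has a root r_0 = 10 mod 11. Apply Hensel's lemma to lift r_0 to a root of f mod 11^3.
r_2 = 10 (mod 1331)

Hensel: r_{i+1} = r_i − f(r_i)/f′(r_i) mod 11^{i+2}, where f′(x) = 3x². Iterate:
  r_0 = 10 (mod 11)
  r_1 = 10 (mod 121)
  r_2 = 10 (mod 1331)
Final: r = 10 with f(r) ≡ 0 mod 11^3.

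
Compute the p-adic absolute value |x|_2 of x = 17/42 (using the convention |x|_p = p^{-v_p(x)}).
|17/42|_2 = 2

Step 1 — compute v_2(x) by factoring powers of 2 out of the numerator and denominator: v_2(17/42) = -1. Step 2 — apply |x|_p = p^{-v_p(x)} = 2^{1} = 2.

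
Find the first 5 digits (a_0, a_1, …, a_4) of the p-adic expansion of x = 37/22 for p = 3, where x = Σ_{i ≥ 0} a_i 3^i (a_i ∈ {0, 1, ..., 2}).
(a_0, …, a_4) = (1, 2, 2, 2, 0)

v_3(37/22) = 0 (numerator and denominator both coprime to 3), so x ∈ ℤ_3^×. Compute digits iteratively via a_i = x_i mod 3, x_{i+1} = (x_i − a_i)/3, with x_0 = x:
  x_0 = 37/22;  a_0 = 1;  x_1 = (x_0 − 1)/3 = 5/22
  x_1 = 5/22;  a_1 = 2;  x_2 = (x_1 − 2)/3 = -13/22
  x_2 = -13/22;  a_2 = 2;  x_3 = (x_2 − 2)/3 = -19/22
  x_3 = -19/22;  a_3 = 2;  x_4 = (x_3 − 2)/3 = -21/22
  x_4 = -21/22;  a_4 = 0;  x_5 = (x_4 − 0)/3 = -7/22
Digits: (1, 2, 2, 2, 0).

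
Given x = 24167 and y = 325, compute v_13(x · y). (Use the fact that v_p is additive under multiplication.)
v_13(7854275) = 4

v_p(x) = 3 (factor: 24167 = 13^3 · 11); v_p(y) = 1 (factor: 325 = 13^1 · 25). Additivity: v_p(xy) = v_p(x) + v_p(y) = 3 + 1 = 4. (Direct check: xy = 7854275 = 13^4 · (275).)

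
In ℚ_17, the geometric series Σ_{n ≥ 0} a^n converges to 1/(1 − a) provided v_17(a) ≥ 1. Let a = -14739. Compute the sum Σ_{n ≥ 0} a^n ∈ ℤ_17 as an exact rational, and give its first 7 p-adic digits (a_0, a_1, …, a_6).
Σ a^n = 1/(1 − a) = 1/14740;  first 7 digits = (1, 0, 0, 14, 16, 16, 8)

v_17(a) = 3 ≥ 1, so the series converges in ℤ_17 to 1/(1 − a) = 1/(1 − (-14739)) = 1/14740. Expand this rational in ℤ_17: compute digits iteratively via d_i = x_i mod 17, x_{i+1} = (x_i − d_i)/17. The first 7 digits are (1, 0, 0, 14, 16, 16, 8).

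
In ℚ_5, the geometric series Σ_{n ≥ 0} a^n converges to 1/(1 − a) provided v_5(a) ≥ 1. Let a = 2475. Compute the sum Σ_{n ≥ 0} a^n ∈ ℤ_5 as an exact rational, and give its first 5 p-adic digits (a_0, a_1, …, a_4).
Σ a^n = 1/(1 − a) = -1/2474;  first 5 digits = (1, 0, 4, 4, 4)

v_5(a) = 2 ≥ 1, so the series converges in ℤ_5 to 1/(1 − a) = 1/(1 − 2475) = -1/2474. Expand this rational in ℤ_5: compute digits iteratively via d_i = x_i mod 5, x_{i+1} = (x_i − d_i)/5. The first 5 digits are (1, 0, 4, 4, 4).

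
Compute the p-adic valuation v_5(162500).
v_5(162500) = 5

v_5(n) is the largest exponent k such that 5^k divides n. Factor out: 162500 = 5^5 · 52. (Sign doesn't affect v_p.) So v_5(162500) = 5.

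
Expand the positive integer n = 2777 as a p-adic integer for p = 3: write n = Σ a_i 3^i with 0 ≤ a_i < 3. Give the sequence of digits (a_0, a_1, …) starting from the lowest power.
(a_0, a_1, …) = (2, 1, 2, 0, 1, 2, 0, 1)

Repeated division by 3 gives the digits low-to-high: 2777 = 2 + 1·3^1 + 2·3^2 + 1·3^4 + 2·3^5 + 1·3^7. Digit sequence: (2, 1, 2, 0, 1, 2, 0, 1).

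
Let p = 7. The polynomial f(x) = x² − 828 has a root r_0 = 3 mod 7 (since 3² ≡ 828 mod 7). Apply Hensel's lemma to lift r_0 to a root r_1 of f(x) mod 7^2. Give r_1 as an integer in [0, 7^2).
r_1 = 17 (mod 49)

Hensel's recurrence: r_{i+1} = r_i − f(r_i)·(f′(r_i))^{-1} mod 7^{i+2}, with f′(x) = 2x. Iterate:
  r_0 = 3 (mod 7)
  r_1 = 17 (mod 49)
Final: r_1 = 17, and one checks f(r_1) ≡ 0 mod 7^2.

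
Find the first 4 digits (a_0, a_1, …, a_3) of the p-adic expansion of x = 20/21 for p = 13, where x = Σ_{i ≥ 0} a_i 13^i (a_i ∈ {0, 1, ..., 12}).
(a_0, …, a_3) = (9, 0, 8, 0)

v_13(20/21) = 0 (numerator and denominator both coprime to 13), so x ∈ ℤ_13^×. Compute digits iteratively via a_i = x_i mod 13, x_{i+1} = (x_i − a_i)/13, with x_0 = x:
  x_0 = 20/21;  a_0 = 9;  x_1 = (x_0 − 9)/13 = -13/21
  x_1 = -13/21;  a_1 = 0;  x_2 = (x_1 − 0)/13 = -1/21
  x_2 = -1/21;  a_2 = 8;  x_3 = (x_2 − 8)/13 = -13/21
  x_3 = -13/21;  a_3 = 0;  x_4 = (x_3 − 0)/13 = -1/21
Digits: (9, 0, 8, 0).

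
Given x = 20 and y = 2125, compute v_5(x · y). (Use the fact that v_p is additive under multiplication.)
v_5(42500) = 4

v_p(x) = 1 (factor: 20 = 5^1 · 4); v_p(y) = 3 (factor: 2125 = 5^3 · 17). Additivity: v_p(xy) = v_p(x) + v_p(y) = 1 + 3 = 4. (Direct check: xy = 42500 = 5^4 · (68).)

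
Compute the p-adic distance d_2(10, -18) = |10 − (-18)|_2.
d_2(10, -18) = 1/4

Step 1 — x − y = 10 − (-18) = 28. Step 2 — v_2(28) = 2 (factor: 28 = (2^2 · 7); the sign does not affect v_p). Step 3 — |x − y|_2 = 2^{-2} = 1/4.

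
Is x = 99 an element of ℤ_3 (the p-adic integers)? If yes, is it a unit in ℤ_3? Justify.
x ∈ ℤ_3 but not a unit; v_3(x) = 2 > 0

ℤ_3 = {x ∈ ℚ_3 : v_3(x) ≥ 0} and ℤ_3^× = {x ∈ ℤ_3 : v_3(x) = 0}. Here v_3(99) = v_3(num) − v_3(den) = 2; compare against these criteria.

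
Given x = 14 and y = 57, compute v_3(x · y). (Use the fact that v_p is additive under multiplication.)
v_3(798) = 1

v_p(x) = 0 (factor: 14 = 3^0 · 14); v_p(y) = 1 (factor: 57 = 3^1 · 19). Additivity: v_p(xy) = v_p(x) + v_p(y) = 0 + 1 = 1. (Direct check: xy = 798 = 3^1 · (266).)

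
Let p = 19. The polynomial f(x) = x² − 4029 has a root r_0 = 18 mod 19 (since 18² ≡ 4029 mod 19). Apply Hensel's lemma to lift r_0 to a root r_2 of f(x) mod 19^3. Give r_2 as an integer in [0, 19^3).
r_2 = 2678 (mod 6859)

Hensel's recurrence: r_{i+1} = r_i − f(r_i)·(f′(r_i))^{-1} mod 19^{i+2}, with f′(x) = 2x. Iterate:
  r_0 = 18 (mod 19)
  r_1 = 151 (mod 361)
  r_2 = 2678 (mod 6859)
Final: r_2 = 2678, and one checks f(r_2) ≡ 0 mod 19^3.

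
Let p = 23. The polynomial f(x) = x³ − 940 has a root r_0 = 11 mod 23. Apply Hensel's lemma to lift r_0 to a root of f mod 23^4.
r_3 = 254115 (mod 279841)

Hensel: r_{i+1} = r_i − f(r_i)/f′(r_i) mod 23^{i+2}, where f′(x) = 3x². Iterate:
  r_0 = 11 (mod 23)
  r_1 = 195 (mod 529)
  r_2 = 10775 (mod 12167)
  r_3 = 254115 (mod 279841)
Final: r = 254115 with f(r) ≡ 0 mod 23^4.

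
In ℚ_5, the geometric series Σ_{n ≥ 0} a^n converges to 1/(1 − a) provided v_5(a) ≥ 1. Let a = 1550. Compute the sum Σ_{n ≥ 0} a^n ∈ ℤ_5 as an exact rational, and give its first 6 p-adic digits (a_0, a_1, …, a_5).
Σ a^n = 1/(1 − a) = -1/1549;  first 6 digits = (1, 0, 2, 2, 1, 4)

v_5(a) = 2 ≥ 1, so the series converges in ℤ_5 to 1/(1 − a) = 1/(1 − 1550) = -1/1549. Expand this rational in ℤ_5: compute digits iteratively via d_i = x_i mod 5, x_{i+1} = (x_i − d_i)/5. The first 6 digits are (1, 0, 2, 2, 1, 4).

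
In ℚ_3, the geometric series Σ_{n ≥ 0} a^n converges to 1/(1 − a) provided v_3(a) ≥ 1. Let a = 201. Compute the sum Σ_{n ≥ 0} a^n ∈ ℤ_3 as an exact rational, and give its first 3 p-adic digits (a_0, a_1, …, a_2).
Σ a^n = 1/(1 − a) = -1/200;  first 3 digits = (1, 1, 2)

v_3(a) = 1 ≥ 1, so the series converges in ℤ_3 to 1/(1 − a) = 1/(1 − 201) = -1/200. Expand this rational in ℤ_3: compute digits iteratively via d_i = x_i mod 3, x_{i+1} = (x_i − d_i)/3. The first 3 digits are (1, 1, 2).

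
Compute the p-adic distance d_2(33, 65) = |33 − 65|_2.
d_2(33, 65) = 1/32

Step 1 — x − y = 33 − 65 = -32. Step 2 — v_2(-32) = 5 (factor: -32 = −(2^5 · 1); the sign does not affect v_p). Step 3 — |x − y|_2 = 2^{-5} = 1/32.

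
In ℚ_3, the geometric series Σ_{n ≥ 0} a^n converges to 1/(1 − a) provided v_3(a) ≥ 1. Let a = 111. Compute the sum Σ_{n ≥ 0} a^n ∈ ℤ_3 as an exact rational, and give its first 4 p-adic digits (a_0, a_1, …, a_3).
Σ a^n = 1/(1 − a) = -1/110;  first 4 digits = (1, 1, 1, 2)

v_3(a) = 1 ≥ 1, so the series converges in ℤ_3 to 1/(1 − a) = 1/(1 − 111) = -1/110. Expand this rational in ℤ_3: compute digits iteratively via d_i = x_i mod 3, x_{i+1} = (x_i − d_i)/3. The first 4 digits are (1, 1, 1, 2).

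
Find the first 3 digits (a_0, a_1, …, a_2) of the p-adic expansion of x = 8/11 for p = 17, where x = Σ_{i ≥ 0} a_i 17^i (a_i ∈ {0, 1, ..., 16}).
(a_0, …, a_2) = (10, 1, 3)

v_17(8/11) = 0 (numerator and denominator both coprime to 17), so x ∈ ℤ_17^×. Compute digits iteratively via a_i = x_i mod 17, x_{i+1} = (x_i − a_i)/17, with x_0 = x:
  x_0 = 8/11;  a_0 = 10;  x_1 = (x_0 − 10)/17 = -6/11
  x_1 = -6/11;  a_1 = 1;  x_2 = (x_1 − 1)/17 = -1/11
  x_2 = -1/11;  a_2 = 3;  x_3 = (x_2 − 3)/17 = -2/11
Digits: (10, 1, 3).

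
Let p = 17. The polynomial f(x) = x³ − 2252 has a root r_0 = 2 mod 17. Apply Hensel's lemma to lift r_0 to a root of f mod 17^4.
r_3 = 83421 (mod 83521)

Hensel: r_{i+1} = r_i − f(r_i)/f′(r_i) mod 17^{i+2}, where f′(x) = 3x². Iterate:
  r_0 = 2 (mod 17)
  r_1 = 189 (mod 289)
  r_2 = 4813 (mod 4913)
  r_3 = 83421 (mod 83521)
Final: r = 83421 with f(r) ≡ 0 mod 17^4.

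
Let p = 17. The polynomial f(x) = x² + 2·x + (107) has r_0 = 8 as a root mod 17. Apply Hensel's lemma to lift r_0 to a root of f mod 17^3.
r_2 = 2422 (mod 4913)

Hensel: r_{i+1} = r_i − f(r_i)·(f′(r_i))^{-1} mod 17^{i+2}, f′(x) = 2x + 2. Iterate:
  r_0 = 8 (mod 17)
  r_1 = 110 (mod 289)
  r_2 = 2422 (mod 4913)
Final: r = 2422 satisfies f(r) ≡ 0 mod 17^3.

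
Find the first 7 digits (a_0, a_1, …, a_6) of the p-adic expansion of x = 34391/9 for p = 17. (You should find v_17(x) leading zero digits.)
(a_0, …, a_6) = (0, 0, 0, 14, 3, 13, 3)

v_17(34391/9) = 3, so a_0 = ... = a_2 = 0. Factor out: x = 17^3 · u with u = 7/9 a unit in ℤ_17. Expand u iteratively via a_{v+i} = u_i mod 17, u_{i+1} = (u_i − a_{v+i})/17:
  u_0 = 7/9;  a_3 = 14;  u_1 = (u_0 − 14)/17 = -7/9
  u_1 = -7/9;  a_4 = 3;  u_2 = (u_1 − 3)/17 = -2/9
  u_2 = -2/9;  a_5 = 13;  u_3 = (u_2 − 13)/17 = -7/9
  u_3 = -7/9;  a_6 = 3;  u_4 = (u_3 − 3)/17 = -2/9
Digits: (0, 0, 0, 14, 3, 13, 3).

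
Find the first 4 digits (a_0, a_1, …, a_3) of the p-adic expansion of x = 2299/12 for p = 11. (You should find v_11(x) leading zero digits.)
(a_0, …, a_3) = (0, 0, 8, 4)

v_11(2299/12) = 2, so a_0 = ... = a_1 = 0. Factor out: x = 11^2 · u with u = 19/12 a unit in ℤ_11. Expand u iteratively via a_{v+i} = u_i mod 11, u_{i+1} = (u_i − a_{v+i})/11:
  u_0 = 19/12;  a_2 = 8;  u_1 = (u_0 − 8)/11 = -7/12
  u_1 = -7/12;  a_3 = 4;  u_2 = (u_1 − 4)/11 = -5/12
Digits: (0, 0, 8, 4).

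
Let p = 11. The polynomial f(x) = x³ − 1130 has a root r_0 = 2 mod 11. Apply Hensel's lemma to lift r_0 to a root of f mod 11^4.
r_3 = 8868 (mod 14641)

Hensel: r_{i+1} = r_i − f(r_i)/f′(r_i) mod 11^{i+2}, where f′(x) = 3x². Iterate:
  r_0 = 2 (mod 11)
  r_1 = 35 (mod 121)
  r_2 = 882 (mod 1331)
  r_3 = 8868 (mod 14641)
Final: r = 8868 with f(r) ≡ 0 mod 11^4.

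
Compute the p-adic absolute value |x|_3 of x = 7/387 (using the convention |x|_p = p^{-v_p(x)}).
|7/387|_3 = 9

Step 1 — compute v_3(x) by factoring powers of 3 out of the numerator and denominator: v_3(7/387) = -2. Step 2 — apply |x|_p = p^{-v_p(x)} = 3^{2} = 9.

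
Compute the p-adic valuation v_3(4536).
v_3(4536) = 4

v_3(n) is the largest exponent k such that 3^k divides n. Factor out: 4536 = 3^4 · 56. (Sign doesn't affect v_p.) So v_3(4536) = 4.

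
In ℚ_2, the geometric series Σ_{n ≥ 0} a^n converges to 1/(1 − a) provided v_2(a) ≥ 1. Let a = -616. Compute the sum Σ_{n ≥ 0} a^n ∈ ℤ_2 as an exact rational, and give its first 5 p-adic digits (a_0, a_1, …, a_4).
Σ a^n = 1/(1 − a) = 1/617;  first 5 digits = (1, 0, 0, 1, 1)

v_2(a) = 3 ≥ 1, so the series converges in ℤ_2 to 1/(1 − a) = 1/(1 − (-616)) = 1/617. Expand this rational in ℤ_2: compute digits iteratively via d_i = x_i mod 2, x_{i+1} = (x_i − d_i)/2. The first 5 digits are (1, 0, 0, 1, 1).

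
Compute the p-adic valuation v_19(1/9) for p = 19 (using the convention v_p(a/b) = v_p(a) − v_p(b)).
v_19(1/9) = 0

Factor powers of 19 from the numerator and denominator of the reduced fraction: 1 = 19^0 · 1 and 9 = 19^0 · 9. Apply v_p(a/b) = v_p(a) − v_p(b): v_19(1/9) = 0 − 0 = 0.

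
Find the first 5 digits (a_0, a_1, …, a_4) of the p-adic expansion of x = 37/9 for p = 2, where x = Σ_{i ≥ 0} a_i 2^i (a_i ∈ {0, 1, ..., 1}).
(a_0, …, a_4) = (1, 0, 1, 1, 1)

v_2(37/9) = 0 (numerator and denominator both coprime to 2), so x ∈ ℤ_2^×. Compute digits iteratively via a_i = x_i mod 2, x_{i+1} = (x_i − a_i)/2, with x_0 = x:
  x_0 = 37/9;  a_0 = 1;  x_1 = (x_0 − 1)/2 = 14/9
  x_1 = 14/9;  a_1 = 0;  x_2 = (x_1 − 0)/2 = 7/9
  x_2 = 7/9;  a_2 = 1;  x_3 = (x_2 − 1)/2 = -1/9
  x_3 = -1/9;  a_3 = 1;  x_4 = (x_3 − 1)/2 = -5/9
  x_4 = -5/9;  a_4 = 1;  x_5 = (x_4 − 1)/2 = -7/9
Digits: (1, 0, 1, 1, 1).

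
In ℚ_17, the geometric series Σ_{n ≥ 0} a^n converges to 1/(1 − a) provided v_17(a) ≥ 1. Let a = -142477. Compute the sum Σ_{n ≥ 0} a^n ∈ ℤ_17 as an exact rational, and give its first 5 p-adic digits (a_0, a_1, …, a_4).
Σ a^n = 1/(1 − a) = 1/142478;  first 5 digits = (1, 0, 0, 5, 15)

v_17(a) = 3 ≥ 1, so the series converges in ℤ_17 to 1/(1 − a) = 1/(1 − (-142477)) = 1/142478. Expand this rational in ℤ_17: compute digits iteratively via d_i = x_i mod 17, x_{i+1} = (x_i − d_i)/17. The first 5 digits are (1, 0, 0, 5, 15).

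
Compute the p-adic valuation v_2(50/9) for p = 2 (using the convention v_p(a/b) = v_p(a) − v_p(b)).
v_2(50/9) = 1

Factor powers of 2 from the numerator and denominator of the reduced fraction: 50 = 2^1 · 25 and 9 = 2^0 · 9. Apply v_p(a/b) = v_p(a) − v_p(b): v_2(50/9) = 1 − 0 = 1.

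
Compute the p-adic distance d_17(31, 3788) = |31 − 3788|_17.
d_17(31, 3788) = 1/289

Step 1 — x − y = 31 − 3788 = -3757. Step 2 — v_17(-3757) = 2 (factor: -3757 = −(17^2 · 13); the sign does not affect v_p). Step 3 — |x − y|_17 = 17^{-2} = 1/289.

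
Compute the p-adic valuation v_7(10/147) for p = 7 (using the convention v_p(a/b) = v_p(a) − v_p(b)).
v_7(10/147) = -2

Factor powers of 7 from the numerator and denominator of the reduced fraction: 10 = 7^0 · 10 and 147 = 7^2 · 3. Apply v_p(a/b) = v_p(a) − v_p(b): v_7(10/147) = 0 − 2 = -2.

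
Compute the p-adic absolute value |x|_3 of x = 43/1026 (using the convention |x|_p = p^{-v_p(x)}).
|43/1026|_3 = 27

Step 1 — compute v_3(x) by factoring powers of 3 out of the numerator and denominator: v_3(43/1026) = -3. Step 2 — apply |x|_p = p^{-v_p(x)} = 3^{3} = 27.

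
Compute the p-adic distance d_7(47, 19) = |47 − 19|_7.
d_7(47, 19) = 1/7

Step 1 — x − y = 47 − 19 = 28. Step 2 — v_7(28) = 1 (factor: 28 = (7^1 · 4); the sign does not affect v_p). Step 3 — |x − y|_7 = 7^{-1} = 1/7.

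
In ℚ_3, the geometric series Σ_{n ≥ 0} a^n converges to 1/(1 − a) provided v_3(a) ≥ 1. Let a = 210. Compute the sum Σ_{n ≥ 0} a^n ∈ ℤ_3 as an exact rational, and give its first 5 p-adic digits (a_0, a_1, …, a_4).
Σ a^n = 1/(1 − a) = -1/209;  first 5 digits = (1, 1, 0, 1, 2)

v_3(a) = 1 ≥ 1, so the series converges in ℤ_3 to 1/(1 − a) = 1/(1 − 210) = -1/209. Expand this rational in ℤ_3: compute digits iteratively via d_i = x_i mod 3, x_{i+1} = (x_i − d_i)/3. The first 5 digits are (1, 1, 0, 1, 2).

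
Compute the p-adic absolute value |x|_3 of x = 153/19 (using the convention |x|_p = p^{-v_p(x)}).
|153/19|_3 = 1/9

Step 1 — compute v_3(x) by factoring powers of 3 out of the numerator and denominator: v_3(153/19) = 2. Step 2 — apply |x|_p = p^{-v_p(x)} = 3^{-2} = 1/9.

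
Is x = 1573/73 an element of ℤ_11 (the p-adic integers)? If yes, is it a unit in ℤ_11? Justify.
x ∈ ℤ_11 but not a unit; v_11(x) = 2 > 0

ℤ_11 = {x ∈ ℚ_11 : v_11(x) ≥ 0} and ℤ_11^× = {x ∈ ℤ_11 : v_11(x) = 0}. Here v_11(1573/73) = v_11(num) − v_11(den) = 2; compare against these criteria.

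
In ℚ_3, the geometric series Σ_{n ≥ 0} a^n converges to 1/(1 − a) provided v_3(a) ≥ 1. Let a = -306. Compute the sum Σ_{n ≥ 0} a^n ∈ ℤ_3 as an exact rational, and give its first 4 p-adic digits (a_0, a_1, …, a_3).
Σ a^n = 1/(1 − a) = 1/307;  first 4 digits = (1, 0, 2, 0)

v_3(a) = 2 ≥ 1, so the series converges in ℤ_3 to 1/(1 − a) = 1/(1 − (-306)) = 1/307. Expand this rational in ℤ_3: compute digits iteratively via d_i = x_i mod 3, x_{i+1} = (x_i − d_i)/3. The first 4 digits are (1, 0, 2, 0).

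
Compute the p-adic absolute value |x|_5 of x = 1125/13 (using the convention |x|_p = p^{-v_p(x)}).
|1125/13|_5 = 1/125

Step 1 — compute v_5(x) by factoring powers of 5 out of the numerator and denominator: v_5(1125/13) = 3. Step 2 — apply |x|_p = p^{-v_p(x)} = 5^{-3} = 1/125.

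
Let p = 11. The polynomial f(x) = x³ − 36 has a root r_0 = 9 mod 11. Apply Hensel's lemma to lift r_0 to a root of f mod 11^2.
r_1 = 42 (mod 121)

Hensel: r_{i+1} = r_i − f(r_i)/f′(r_i) mod 11^{i+2}, where f′(x) = 3x². Iterate:
  r_0 = 9 (mod 11)
  r_1 = 42 (mod 121)
Final: r = 42 with f(r) ≡ 0 mod 11^2.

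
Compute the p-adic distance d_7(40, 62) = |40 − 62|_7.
d_7(40, 62) = 1

Step 1 — x − y = 40 − 62 = -22. Step 2 — v_7(-22) = 0 (factor: -22 = −(7^0 · 22); the sign does not affect v_p). Step 3 — |x − y|_7 = 7^{0} = 1.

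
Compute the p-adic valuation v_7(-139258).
v_7(-139258) = 4

v_7(n) is the largest exponent k such that 7^k divides n. Factor out: -139258 = -7^4 · 58. (Sign doesn't affect v_p.) So v_7(-139258) = 4.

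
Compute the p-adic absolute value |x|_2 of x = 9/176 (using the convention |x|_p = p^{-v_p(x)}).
|9/176|_2 = 16

Step 1 — compute v_2(x) by factoring powers of 2 out of the numerator and denominator: v_2(9/176) = -4. Step 2 — apply |x|_p = p^{-v_p(x)} = 2^{4} = 16.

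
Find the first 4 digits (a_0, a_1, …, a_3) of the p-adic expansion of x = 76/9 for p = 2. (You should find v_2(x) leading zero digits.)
(a_0, …, a_3) = (0, 0, 1, 1)

v_2(76/9) = 2, so a_0 = ... = a_1 = 0. Factor out: x = 2^2 · u with u = 19/9 a unit in ℤ_2. Expand u iteratively via a_{v+i} = u_i mod 2, u_{i+1} = (u_i − a_{v+i})/2:
  u_0 = 19/9;  a_2 = 1;  u_1 = (u_0 − 1)/2 = 5/9
  u_1 = 5/9;  a_3 = 1;  u_2 = (u_1 − 1)/2 = -2/9
Digits: (0, 0, 1, 1).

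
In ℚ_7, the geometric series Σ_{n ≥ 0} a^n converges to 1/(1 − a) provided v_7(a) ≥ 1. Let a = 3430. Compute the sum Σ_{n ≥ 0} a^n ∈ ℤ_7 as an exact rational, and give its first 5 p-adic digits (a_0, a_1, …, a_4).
Σ a^n = 1/(1 − a) = -1/3429;  first 5 digits = (1, 0, 0, 3, 1)

v_7(a) = 3 ≥ 1, so the series converges in ℤ_7 to 1/(1 − a) = 1/(1 − 3430) = -1/3429. Expand this rational in ℤ_7: compute digits iteratively via d_i = x_i mod 7, x_{i+1} = (x_i − d_i)/7. The first 5 digits are (1, 0, 0, 3, 1).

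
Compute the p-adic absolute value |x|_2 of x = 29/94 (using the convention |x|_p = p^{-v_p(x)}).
|29/94|_2 = 2

Step 1 — compute v_2(x) by factoring powers of 2 out of the numerator and denominator: v_2(29/94) = -1. Step 2 — apply |x|_p = p^{-v_p(x)} = 2^{1} = 2.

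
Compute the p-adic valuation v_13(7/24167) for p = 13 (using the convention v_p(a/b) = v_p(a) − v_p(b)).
v_13(7/24167) = -3

Factor powers of 13 from the numerator and denominator of the reduced fraction: 7 = 13^0 · 7 and 24167 = 13^3 · 11. Apply v_p(a/b) = v_p(a) − v_p(b): v_13(7/24167) = 0 − 3 = -3.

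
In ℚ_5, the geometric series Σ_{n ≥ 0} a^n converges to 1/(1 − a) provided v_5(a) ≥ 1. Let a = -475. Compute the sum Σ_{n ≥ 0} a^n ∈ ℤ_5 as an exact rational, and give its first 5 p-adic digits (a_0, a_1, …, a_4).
Σ a^n = 1/(1 − a) = 1/476;  first 5 digits = (1, 0, 1, 1, 0)

v_5(a) = 2 ≥ 1, so the series converges in ℤ_5 to 1/(1 − a) = 1/(1 − (-475)) = 1/476. Expand this rational in ℤ_5: compute digits iteratively via d_i = x_i mod 5, x_{i+1} = (x_i − d_i)/5. The first 5 digits are (1, 0, 1, 1, 0).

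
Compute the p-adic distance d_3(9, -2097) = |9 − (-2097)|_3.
d_3(9, -2097) = 1/81

Step 1 — x − y = 9 − (-2097) = 2106. Step 2 — v_3(2106) = 4 (factor: 2106 = (3^4 · 26); the sign does not affect v_p). Step 3 — |x − y|_3 = 3^{-4} = 1/81.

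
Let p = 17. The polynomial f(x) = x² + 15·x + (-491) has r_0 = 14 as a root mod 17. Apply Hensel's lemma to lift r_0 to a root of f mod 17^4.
r_3 = 75324 (mod 83521)

Hensel: r_{i+1} = r_i − f(r_i)·(f′(r_i))^{-1} mod 17^{i+2}, f′(x) = 2x + 15. Iterate:
  r_0 = 14 (mod 17)
  r_1 = 184 (mod 289)
  r_2 = 1629 (mod 4913)
  r_3 = 75324 (mod 83521)
Final: r = 75324 satisfies f(r) ≡ 0 mod 17^4.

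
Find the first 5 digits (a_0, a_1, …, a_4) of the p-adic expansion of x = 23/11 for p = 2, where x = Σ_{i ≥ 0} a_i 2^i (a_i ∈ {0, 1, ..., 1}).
(a_0, …, a_4) = (1, 0, 1, 0, 0)

v_2(23/11) = 0 (numerator and denominator both coprime to 2), so x ∈ ℤ_2^×. Compute digits iteratively via a_i = x_i mod 2, x_{i+1} = (x_i − a_i)/2, with x_0 = x:
  x_0 = 23/11;  a_0 = 1;  x_1 = (x_0 − 1)/2 = 6/11
  x_1 = 6/11;  a_1 = 0;  x_2 = (x_1 − 0)/2 = 3/11
  x_2 = 3/11;  a_2 = 1;  x_3 = (x_2 − 1)/2 = -4/11
  x_3 = -4/11;  a_3 = 0;  x_4 = (x_3 − 0)/2 = -2/11
  x_4 = -2/11;  a_4 = 0;  x_5 = (x_4 − 0)/2 = -1/11
Digits: (1, 0, 1, 0, 0).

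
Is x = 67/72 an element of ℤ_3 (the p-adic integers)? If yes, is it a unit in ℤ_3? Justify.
x ∉ ℤ_3 (v_3(x) = -2 < 0)

ℤ_3 = {x ∈ ℚ_3 : v_3(x) ≥ 0} and ℤ_3^× = {x ∈ ℤ_3 : v_3(x) = 0}. Here v_3(67/72) = v_3(num) − v_3(den) = -2; compare against these criteria.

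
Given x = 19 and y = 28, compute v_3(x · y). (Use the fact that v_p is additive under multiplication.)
v_3(532) = 0

v_p(x) = 0 (factor: 19 = 3^0 · 19); v_p(y) = 0 (factor: 28 = 3^0 · 28). Additivity: v_p(xy) = v_p(x) + v_p(y) = 0 + 0 = 0. (Direct check: xy = 532 = 3^0 · (532).)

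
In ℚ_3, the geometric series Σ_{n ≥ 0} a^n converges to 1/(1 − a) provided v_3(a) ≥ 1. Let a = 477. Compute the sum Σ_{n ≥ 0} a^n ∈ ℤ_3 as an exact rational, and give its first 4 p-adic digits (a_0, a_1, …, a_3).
Σ a^n = 1/(1 − a) = -1/476;  first 4 digits = (1, 0, 2, 2)

v_3(a) = 2 ≥ 1, so the series converges in ℤ_3 to 1/(1 − a) = 1/(1 − 477) = -1/476. Expand this rational in ℤ_3: compute digits iteratively via d_i = x_i mod 3, x_{i+1} = (x_i − d_i)/3. The first 4 digits are (1, 0, 2, 2).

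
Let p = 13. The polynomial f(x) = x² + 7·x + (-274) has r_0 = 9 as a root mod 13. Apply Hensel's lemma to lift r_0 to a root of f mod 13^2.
r_1 = 48 (mod 169)

Hensel: r_{i+1} = r_i − f(r_i)·(f′(r_i))^{-1} mod 13^{i+2}, f′(x) = 2x + 7. Iterate:
  r_0 = 9 (mod 13)
  r_1 = 48 (mod 169)
Final: r = 48 satisfies f(r) ≡ 0 mod 13^2.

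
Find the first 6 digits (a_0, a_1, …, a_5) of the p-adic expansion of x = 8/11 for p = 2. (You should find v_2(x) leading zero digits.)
(a_0, …, a_5) = (0, 0, 0, 1, 1, 0)

v_2(8/11) = 3, so a_0 = ... = a_2 = 0. Factor out: x = 2^3 · u with u = 1/11 a unit in ℤ_2. Expand u iteratively via a_{v+i} = u_i mod 2, u_{i+1} = (u_i − a_{v+i})/2:
  u_0 = 1/11;  a_3 = 1;  u_1 = (u_0 − 1)/2 = -5/11
  u_1 = -5/11;  a_4 = 1;  u_2 = (u_1 − 1)/2 = -8/11
  u_2 = -8/11;  a_5 = 0;  u_3 = (u_2 − 0)/2 = -4/11
Digits: (0, 0, 0, 1, 1, 0).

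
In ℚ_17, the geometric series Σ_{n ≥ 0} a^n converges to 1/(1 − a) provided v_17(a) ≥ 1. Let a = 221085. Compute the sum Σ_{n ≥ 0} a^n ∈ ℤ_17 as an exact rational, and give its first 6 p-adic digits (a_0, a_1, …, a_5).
Σ a^n = 1/(1 − a) = -1/221084;  first 6 digits = (1, 0, 0, 11, 2, 0)

v_17(a) = 3 ≥ 1, so the series converges in ℤ_17 to 1/(1 − a) = 1/(1 − 221085) = -1/221084. Expand this rational in ℤ_17: compute digits iteratively via d_i = x_i mod 17, x_{i+1} = (x_i − d_i)/17. The first 6 digits are (1, 0, 0, 11, 2, 0).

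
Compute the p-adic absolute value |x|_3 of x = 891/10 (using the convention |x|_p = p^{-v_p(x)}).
|891/10|_3 = 1/81

Step 1 — compute v_3(x) by factoring powers of 3 out of the numerator and denominator: v_3(891/10) = 4. Step 2 — apply |x|_p = p^{-v_p(x)} = 3^{-4} = 1/81.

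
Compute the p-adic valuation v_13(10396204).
v_13(10396204) = 5

v_13(n) is the largest exponent k such that 13^k divides n. Factor out: 10396204 = 13^5 · 28. (Sign doesn't affect v_p.) So v_13(10396204) = 5.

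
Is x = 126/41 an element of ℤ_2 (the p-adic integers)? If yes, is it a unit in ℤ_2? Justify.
x ∈ ℤ_2 but not a unit; v_2(x) = 1 > 0

ℤ_2 = {x ∈ ℚ_2 : v_2(x) ≥ 0} and ℤ_2^× = {x ∈ ℤ_2 : v_2(x) = 0}. Here v_2(126/41) = v_2(num) − v_2(den) = 1; compare against these criteria.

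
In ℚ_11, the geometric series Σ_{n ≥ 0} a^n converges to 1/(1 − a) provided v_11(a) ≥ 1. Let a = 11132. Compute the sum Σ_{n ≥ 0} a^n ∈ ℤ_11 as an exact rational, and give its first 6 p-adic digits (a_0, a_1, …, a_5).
Σ a^n = 1/(1 − a) = -1/11131;  first 6 digits = (1, 0, 4, 8, 5, 10)

v_11(a) = 2 ≥ 1, so the series converges in ℤ_11 to 1/(1 − a) = 1/(1 − 11132) = -1/11131. Expand this rational in ℤ_11: compute digits iteratively via d_i = x_i mod 11, x_{i+1} = (x_i − d_i)/11. The first 6 digits are (1, 0, 4, 8, 5, 10).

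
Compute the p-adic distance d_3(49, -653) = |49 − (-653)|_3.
d_3(49, -653) = 1/27

Step 1 — x − y = 49 − (-653) = 702. Step 2 — v_3(702) = 3 (factor: 702 = (3^3 · 26); the sign does not affect v_p). Step 3 — |x − y|_3 = 3^{-3} = 1/27.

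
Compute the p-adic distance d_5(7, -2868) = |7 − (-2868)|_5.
d_5(7, -2868) = 1/125

Step 1 — x − y = 7 − (-2868) = 2875. Step 2 — v_5(2875) = 3 (factor: 2875 = (5^3 · 23); the sign does not affect v_p). Step 3 — |x − y|_5 = 5^{-3} = 1/125.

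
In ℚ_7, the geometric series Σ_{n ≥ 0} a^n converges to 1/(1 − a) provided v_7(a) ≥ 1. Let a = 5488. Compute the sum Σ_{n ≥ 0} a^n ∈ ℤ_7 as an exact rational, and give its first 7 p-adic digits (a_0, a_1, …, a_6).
Σ a^n = 1/(1 − a) = -1/5487;  first 7 digits = (1, 0, 0, 2, 2, 0, 4)

v_7(a) = 3 ≥ 1, so the series converges in ℤ_7 to 1/(1 − a) = 1/(1 − 5488) = -1/5487. Expand this rational in ℤ_7: compute digits iteratively via d_i = x_i mod 7, x_{i+1} = (x_i − d_i)/7. The first 7 digits are (1, 0, 0, 2, 2, 0, 4).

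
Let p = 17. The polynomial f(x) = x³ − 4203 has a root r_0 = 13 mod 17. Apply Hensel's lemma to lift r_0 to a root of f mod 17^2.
r_1 = 115 (mod 289)

Hensel: r_{i+1} = r_i − f(r_i)/f′(r_i) mod 17^{i+2}, where f′(x) = 3x². Iterate:
  r_0 = 13 (mod 17)
  r_1 = 115 (mod 289)
Final: r = 115 with f(r) ≡ 0 mod 17^2.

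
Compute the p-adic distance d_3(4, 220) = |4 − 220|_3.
d_3(4, 220) = 1/27

Step 1 — x − y = 4 − 220 = -216. Step 2 — v_3(-216) = 3 (factor: -216 = −(3^3 · 8); the sign does not affect v_p). Step 3 — |x − y|_3 = 3^{-3} = 1/27.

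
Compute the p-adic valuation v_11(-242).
v_11(-242) = 2

v_11(n) is the largest exponent k such that 11^k divides n. Factor out: -242 = -11^2 · 2. (Sign doesn't affect v_p.) So v_11(-242) = 2.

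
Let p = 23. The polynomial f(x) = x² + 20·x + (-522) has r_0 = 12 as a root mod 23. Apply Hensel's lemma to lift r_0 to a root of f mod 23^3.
r_2 = 6820 (mod 12167)

Hensel: r_{i+1} = r_i − f(r_i)·(f′(r_i))^{-1} mod 23^{i+2}, f′(x) = 2x + 20. Iterate:
  r_0 = 12 (mod 23)
  r_1 = 472 (mod 529)
  r_2 = 6820 (mod 12167)
Final: r = 6820 satisfies f(r) ≡ 0 mod 23^3.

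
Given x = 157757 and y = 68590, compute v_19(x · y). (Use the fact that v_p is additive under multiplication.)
v_19(10820552630) = 6

v_p(x) = 3 (factor: 157757 = 19^3 · 23); v_p(y) = 3 (factor: 68590 = 19^3 · 10). Additivity: v_p(xy) = v_p(x) + v_p(y) = 3 + 3 = 6. (Direct check: xy = 10820552630 = 19^6 · (230).)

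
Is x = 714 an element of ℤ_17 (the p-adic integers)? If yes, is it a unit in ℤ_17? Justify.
x ∈ ℤ_17 but not a unit; v_17(x) = 1 > 0

ℤ_17 = {x ∈ ℚ_17 : v_17(x) ≥ 0} and ℤ_17^× = {x ∈ ℤ_17 : v_17(x) = 0}. Here v_17(714) = v_17(num) − v_17(den) = 1; compare against these criteria.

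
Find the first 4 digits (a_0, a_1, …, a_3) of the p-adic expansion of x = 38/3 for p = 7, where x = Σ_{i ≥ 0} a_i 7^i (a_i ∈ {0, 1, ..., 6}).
(a_0, …, a_3) = (1, 4, 2, 2)

v_7(38/3) = 0 (numerator and denominator both coprime to 7), so x ∈ ℤ_7^×. Compute digits iteratively via a_i = x_i mod 7, x_{i+1} = (x_i − a_i)/7, with x_0 = x:
  x_0 = 38/3;  a_0 = 1;  x_1 = (x_0 − 1)/7 = 5/3
  x_1 = 5/3;  a_1 = 4;  x_2 = (x_1 − 4)/7 = -1/3
  x_2 = -1/3;  a_2 = 2;  x_3 = (x_2 − 2)/7 = -1/3
  x_3 = -1/3;  a_3 = 2;  x_4 = (x_3 − 2)/7 = -1/3
Digits: (1, 4, 2, 2).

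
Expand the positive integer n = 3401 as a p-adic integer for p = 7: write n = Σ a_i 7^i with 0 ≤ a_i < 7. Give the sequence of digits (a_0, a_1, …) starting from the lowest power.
(a_0, a_1, …) = (6, 2, 6, 2, 1)

Repeated division by 7 gives the digits low-to-high: 3401 = 6 + 2·7^1 + 6·7^2 + 2·7^3 + 1·7^4. Digit sequence: (6, 2, 6, 2, 1).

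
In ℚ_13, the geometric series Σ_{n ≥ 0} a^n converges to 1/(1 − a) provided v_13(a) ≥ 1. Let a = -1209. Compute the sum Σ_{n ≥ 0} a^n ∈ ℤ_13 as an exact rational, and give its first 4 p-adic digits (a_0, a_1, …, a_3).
Σ a^n = 1/(1 − a) = 1/1210;  first 4 digits = (1, 11, 9, 6)

v_13(a) = 1 ≥ 1, so the series converges in ℤ_13 to 1/(1 − a) = 1/(1 − (-1209)) = 1/1210. Expand this rational in ℤ_13: compute digits iteratively via d_i = x_i mod 13, x_{i+1} = (x_i − d_i)/13. The first 4 digits are (1, 11, 9, 6).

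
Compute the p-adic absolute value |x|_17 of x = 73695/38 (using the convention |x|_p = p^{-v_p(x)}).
|73695/38|_17 = 1/4913

Step 1 — compute v_17(x) by factoring powers of 17 out of the numerator and denominator: v_17(73695/38) = 3. Step 2 — apply |x|_p = p^{-v_p(x)} = 17^{-3} = 1/4913.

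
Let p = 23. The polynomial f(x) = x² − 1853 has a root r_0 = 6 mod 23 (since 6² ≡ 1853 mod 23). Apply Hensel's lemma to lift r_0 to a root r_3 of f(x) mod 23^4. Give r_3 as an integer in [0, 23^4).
r_3 = 44373 (mod 279841)

Hensel's recurrence: r_{i+1} = r_i − f(r_i)·(f′(r_i))^{-1} mod 23^{i+2}, with f′(x) = 2x. Iterate:
  r_0 = 6 (mod 23)
  r_1 = 466 (mod 529)
  r_2 = 7872 (mod 12167)
  r_3 = 44373 (mod 279841)
Final: r_3 = 44373, and one checks f(r_3) ≡ 0 mod 23^4.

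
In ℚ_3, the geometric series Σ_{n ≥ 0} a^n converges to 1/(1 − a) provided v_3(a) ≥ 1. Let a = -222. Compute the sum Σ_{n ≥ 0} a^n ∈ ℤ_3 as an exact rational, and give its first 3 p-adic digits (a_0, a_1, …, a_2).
Σ a^n = 1/(1 − a) = 1/223;  first 3 digits = (1, 1, 0)

v_3(a) = 1 ≥ 1, so the series converges in ℤ_3 to 1/(1 − a) = 1/(1 − (-222)) = 1/223. Expand this rational in ℤ_3: compute digits iteratively via d_i = x_i mod 3, x_{i+1} = (x_i − d_i)/3. The first 3 digits are (1, 1, 0).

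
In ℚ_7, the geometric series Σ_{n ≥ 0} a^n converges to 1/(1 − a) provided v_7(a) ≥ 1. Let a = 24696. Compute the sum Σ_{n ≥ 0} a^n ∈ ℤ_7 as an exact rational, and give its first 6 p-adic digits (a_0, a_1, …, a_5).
Σ a^n = 1/(1 − a) = -1/24695;  first 6 digits = (1, 0, 0, 2, 3, 1)

v_7(a) = 3 ≥ 1, so the series converges in ℤ_7 to 1/(1 − a) = 1/(1 − 24696) = -1/24695. Expand this rational in ℤ_7: compute digits iteratively via d_i = x_i mod 7, x_{i+1} = (x_i − d_i)/7. The first 6 digits are (1, 0, 0, 2, 3, 1).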